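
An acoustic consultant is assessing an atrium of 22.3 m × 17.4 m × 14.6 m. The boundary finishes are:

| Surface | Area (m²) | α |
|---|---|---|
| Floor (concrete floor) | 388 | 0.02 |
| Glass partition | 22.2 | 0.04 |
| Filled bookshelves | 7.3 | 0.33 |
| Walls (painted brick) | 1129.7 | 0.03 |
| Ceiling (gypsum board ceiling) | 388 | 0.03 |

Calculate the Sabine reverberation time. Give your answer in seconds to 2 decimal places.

Summing Sᵢαᵢ: 7.760 + 0.888 + 2.409 + 33.891 + 11.640 → A = 56.588 sabins.
V = 22.3·17.4·14.6 = 5665.092 m³.
T = 0.161 V/A = 0.161·5665.092/56.588 = 16.12 s.

16.12 seconds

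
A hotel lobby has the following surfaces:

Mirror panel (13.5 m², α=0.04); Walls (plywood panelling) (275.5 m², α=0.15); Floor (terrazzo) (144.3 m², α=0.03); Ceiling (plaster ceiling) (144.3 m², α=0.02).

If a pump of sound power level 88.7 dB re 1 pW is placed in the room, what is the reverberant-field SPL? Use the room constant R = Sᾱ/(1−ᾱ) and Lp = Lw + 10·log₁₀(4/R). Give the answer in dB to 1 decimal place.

77.4 dB

A = 49.080 sabins; S = 577.6 m².
ᾱ = 49.080/577.6 = 0.0850; R = Sᾱ/(1−ᾱ) = 49.080/(1−0.0850) = 53.639 m².
Lp = 88.7 + 10·log₁₀(4/53.639) = 88.7 + (-11.27) = 77.4 dB.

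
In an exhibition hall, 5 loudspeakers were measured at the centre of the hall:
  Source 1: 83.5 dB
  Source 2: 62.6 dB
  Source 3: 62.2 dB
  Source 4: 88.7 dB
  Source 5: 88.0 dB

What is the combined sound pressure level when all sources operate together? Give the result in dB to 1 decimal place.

92.0 dB

Converting to relative power and adding: 10^(83.5/10) + 10^(62.6/10) + 10^(62.2/10) + 10^(88.7/10) + 10^(88.0/10) = 1.6e+09.
L_total = 10·log₁₀(1.6e+09) = 92.0 dB.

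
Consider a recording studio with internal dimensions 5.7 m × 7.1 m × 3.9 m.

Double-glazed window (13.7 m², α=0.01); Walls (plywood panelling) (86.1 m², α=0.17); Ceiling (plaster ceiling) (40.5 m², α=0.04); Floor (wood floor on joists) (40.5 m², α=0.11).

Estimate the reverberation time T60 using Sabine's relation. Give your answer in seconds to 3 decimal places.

Total absorption A = 13.7×0.01 + 86.1×0.17 + 40.5×0.04 + 40.5×0.11
  = 0.137 + 14.637 + 1.620 + 4.455 = 20.849 m² sabins.
Room volume: 157.833 m³.
RT60 = 0.161 · V / A = 0.161 × 157.833 / 20.849 = 1.219 s.

1.219 s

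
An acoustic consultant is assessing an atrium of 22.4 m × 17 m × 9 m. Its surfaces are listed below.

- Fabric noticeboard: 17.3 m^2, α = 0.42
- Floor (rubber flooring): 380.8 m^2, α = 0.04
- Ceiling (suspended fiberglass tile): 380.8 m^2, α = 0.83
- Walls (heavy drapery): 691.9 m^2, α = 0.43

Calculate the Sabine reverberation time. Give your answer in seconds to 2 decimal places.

0.87 s

A = Σ Sᵢαᵢ = 17.3×0.42 + 380.8×0.04 + 380.8×0.83 + 691.9×0.43 = 636.079 sabins.
Room volume: 3427.2 m³.
T = 0.161 V/A = 0.161·3427.2/636.079 = 0.87 s.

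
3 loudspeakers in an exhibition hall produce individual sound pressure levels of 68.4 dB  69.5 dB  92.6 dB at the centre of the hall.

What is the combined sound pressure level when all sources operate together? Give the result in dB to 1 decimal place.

Sum in the linear (power) domain: Σ 10^(Lᵢ/10) = 10^(68.4/10) + 10^(69.5/10) + 10^(92.6/10) = 1.836e+09.
L_total = 10·log₁₀(1.836e+09) = 92.6 dB.

92.6 dB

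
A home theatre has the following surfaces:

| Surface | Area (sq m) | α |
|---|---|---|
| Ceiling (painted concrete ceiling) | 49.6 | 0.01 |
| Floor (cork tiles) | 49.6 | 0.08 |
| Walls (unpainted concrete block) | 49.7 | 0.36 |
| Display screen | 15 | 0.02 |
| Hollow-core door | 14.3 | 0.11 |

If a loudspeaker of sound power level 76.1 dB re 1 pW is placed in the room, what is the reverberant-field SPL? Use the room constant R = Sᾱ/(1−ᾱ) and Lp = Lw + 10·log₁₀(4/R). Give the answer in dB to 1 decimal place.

67.6 dB

Σ(Sᵢαᵢ) = 49.6·0.01 + 49.6·0.08 + 49.7·0.36 + 15·0.02 + 14.3·0.11 = 24.229; total area S = 178.2 sq m.
ᾱ = 24.229/178.2 = 0.1360; R = Sᾱ/(1−ᾱ) = 24.229/(1−0.1360) = 28.043 sq m.
Lp = Lw + 10 log₁₀(4/R) = 76.1 -8.46 = 67.6 dB.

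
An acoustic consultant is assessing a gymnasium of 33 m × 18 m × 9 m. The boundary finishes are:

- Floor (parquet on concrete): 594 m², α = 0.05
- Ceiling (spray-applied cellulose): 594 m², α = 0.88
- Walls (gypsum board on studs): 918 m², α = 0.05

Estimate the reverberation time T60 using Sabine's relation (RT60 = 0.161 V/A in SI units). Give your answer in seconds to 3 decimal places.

1.439 sec

Total absorption A = 594×0.05 + 594×0.88 + 918×0.05
  = 29.700 + 522.720 + 45.900 = 598.320 m² sabins.
Room volume: 5346 m³.
RT60 = 0.161 · V / A = 0.161 × 5346 / 598.320 = 1.439 s.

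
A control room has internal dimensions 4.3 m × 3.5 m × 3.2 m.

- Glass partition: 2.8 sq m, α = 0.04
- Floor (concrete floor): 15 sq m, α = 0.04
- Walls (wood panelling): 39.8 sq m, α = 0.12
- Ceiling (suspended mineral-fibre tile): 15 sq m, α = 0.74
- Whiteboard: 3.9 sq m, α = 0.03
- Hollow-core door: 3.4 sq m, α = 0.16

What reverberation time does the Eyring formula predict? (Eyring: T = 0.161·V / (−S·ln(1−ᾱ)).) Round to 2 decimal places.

0.40 s

Total surface area S = 2.8 + 15 + 39.8 + 15 + 3.9 + 3.4 = 79.9 sq m.
Σ(Sᵢαᵢ) = 2.8·0.04 + 15·0.04 + 39.8·0.12 + 15·0.74 + 3.9·0.03 + 3.4·0.16 = 17.249.
ᾱ = 17.249 / 79.9 = 0.2159.
Eyring denominator: −S ln(1−ᾱ) = 19.433.
V = 4.3 × 3.5 × 3.2 = 48.16 m³.
RT60 = 0.161 × 48.16 / 19.433 = 0.40 s.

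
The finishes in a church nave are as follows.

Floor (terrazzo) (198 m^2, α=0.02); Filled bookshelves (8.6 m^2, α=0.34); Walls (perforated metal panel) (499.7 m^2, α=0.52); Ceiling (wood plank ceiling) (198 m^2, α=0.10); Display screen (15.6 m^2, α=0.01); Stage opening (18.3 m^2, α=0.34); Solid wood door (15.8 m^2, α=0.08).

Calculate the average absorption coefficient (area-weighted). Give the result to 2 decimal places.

0.31

Total surface area S = 954.0 m^2.
A = 198*0.02 + 8.6*0.34 + 499.7*0.52 + 198*0.10 + 15.6*0.01 + 18.3*0.34 + 15.8*0.08 = 294.170 sabins.
ᾱ = 294.170 / 954.0 = 0.31.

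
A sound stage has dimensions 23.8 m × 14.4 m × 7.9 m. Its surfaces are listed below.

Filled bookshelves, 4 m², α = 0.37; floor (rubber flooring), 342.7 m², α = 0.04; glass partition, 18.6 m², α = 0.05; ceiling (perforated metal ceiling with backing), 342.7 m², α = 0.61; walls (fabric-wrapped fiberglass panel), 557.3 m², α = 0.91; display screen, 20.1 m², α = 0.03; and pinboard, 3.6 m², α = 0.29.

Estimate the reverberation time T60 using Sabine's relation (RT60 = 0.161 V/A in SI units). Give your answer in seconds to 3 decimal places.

A = Σ Sᵢαᵢ = 4·0.37 + 342.7·0.04 + 18.6·0.05 + 342.7·0.61 + 557.3·0.91 + 20.1·0.03 + 3.6·0.29 = 733.955 sabins.
Volume V = 23.8 × 14.4 × 7.9 = 2707.488 m³.
RT60 = 0.161 · V / A = 0.161 × 2707.488 / 733.955 = 0.594 s.

0.594 seconds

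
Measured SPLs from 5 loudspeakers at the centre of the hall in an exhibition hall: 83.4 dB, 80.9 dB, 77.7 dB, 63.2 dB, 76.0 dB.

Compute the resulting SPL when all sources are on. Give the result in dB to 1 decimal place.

Σ 10^(Lᵢ/10) = 4.426e+08.
Back to dB: 10·log₁₀ Σ = 86.5 dB.

86.5 dB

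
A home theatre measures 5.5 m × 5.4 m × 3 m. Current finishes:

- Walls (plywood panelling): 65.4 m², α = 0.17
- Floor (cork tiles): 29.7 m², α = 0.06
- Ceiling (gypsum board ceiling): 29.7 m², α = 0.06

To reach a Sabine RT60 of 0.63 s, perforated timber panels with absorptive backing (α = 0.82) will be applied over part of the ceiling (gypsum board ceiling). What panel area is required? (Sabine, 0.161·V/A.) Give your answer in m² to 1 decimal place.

A₁ = Σ Sᵢαᵢ = 65.4*0.17 + 29.7*0.06 + 29.7*0.06 = 14.682 sabins.
Required A₂ = 0.161·89.1/0.63 = 22.770 sabins.
Absorption to add: 22.770 − 14.682 = 8.088 sabins.
Net gain per m²: Δα = 0.82 − 0.06 = 0.76.
Area = ΔA/Δα = 8.088/0.76 = 10.6 m².

10.6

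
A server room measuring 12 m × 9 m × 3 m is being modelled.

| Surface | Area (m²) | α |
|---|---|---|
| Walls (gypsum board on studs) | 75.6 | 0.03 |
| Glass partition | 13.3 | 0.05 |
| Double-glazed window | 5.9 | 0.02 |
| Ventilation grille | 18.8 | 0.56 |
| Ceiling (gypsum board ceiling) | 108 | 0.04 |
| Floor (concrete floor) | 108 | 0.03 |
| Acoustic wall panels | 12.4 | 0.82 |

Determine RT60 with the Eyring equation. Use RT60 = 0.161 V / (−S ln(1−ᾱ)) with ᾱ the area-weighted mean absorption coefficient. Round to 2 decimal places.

1.59 s

Total surface area S = 75.6 + 13.3 + 5.9 + 18.8 + 108 + 108 + 12.4 = 342.0 m².
Σ(Sᵢαᵢ) = 75.6×0.03 + 13.3×0.05 + 5.9×0.02 + 18.8×0.56 + 108×0.04 + 108×0.03 + 12.4×0.82 = 31.307.
ᾱ = 31.307 / 342.0 = 0.0915.
Eyring denominator: −S ln(1−ᾱ) = 32.818.
V = 12 × 9 × 3 = 324 m³.
T = 0.161·V/[−S·ln(1−ᾱ)] = 0.161·324/32.818 = 1.59 s.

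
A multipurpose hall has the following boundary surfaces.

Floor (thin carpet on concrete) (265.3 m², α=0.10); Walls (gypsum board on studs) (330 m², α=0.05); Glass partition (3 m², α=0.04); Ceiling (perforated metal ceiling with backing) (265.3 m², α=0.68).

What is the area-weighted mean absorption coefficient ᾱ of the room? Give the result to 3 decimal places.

Total surface area S = 863.6 m².
A = 265.3·0.10 + 330·0.05 + 3·0.04 + 265.3·0.68 = 223.554 sabins.
ᾱ = 223.554 / 863.6 = 0.259.

0.259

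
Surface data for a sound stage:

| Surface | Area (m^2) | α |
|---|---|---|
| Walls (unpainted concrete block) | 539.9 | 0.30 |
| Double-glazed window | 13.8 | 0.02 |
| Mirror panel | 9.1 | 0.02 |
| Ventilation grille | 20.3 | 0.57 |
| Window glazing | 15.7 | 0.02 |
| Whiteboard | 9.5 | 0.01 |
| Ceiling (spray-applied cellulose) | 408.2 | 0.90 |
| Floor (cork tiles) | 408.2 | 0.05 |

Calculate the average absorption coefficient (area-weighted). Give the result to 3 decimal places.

0.395

S = Σ Sᵢ = 539.9 + 13.8 + 9.1 + 20.3 + 15.7 + 9.5 + 408.2 + 408.2 = 1424.7 m^2.
Σ(Sᵢαᵢ) = 539.9×0.30 + 13.8×0.02 + 9.1×0.02 + 20.3×0.57 + 15.7×0.02 + 9.5×0.01 + 408.2×0.90 + 408.2×0.05 = 562.198.
ᾱ = 562.198 / 1424.7 = 0.395.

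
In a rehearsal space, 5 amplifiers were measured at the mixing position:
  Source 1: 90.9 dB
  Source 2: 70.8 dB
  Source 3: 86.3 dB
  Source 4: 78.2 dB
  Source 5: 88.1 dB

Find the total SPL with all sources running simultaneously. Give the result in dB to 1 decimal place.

Sum in the linear (power) domain: Σ 10^(Lᵢ/10) = 10^(90.9/10) + 10^(70.8/10) + 10^(86.3/10) + 10^(78.2/10) + 10^(88.1/10) = 2.381e+09.
L_total = 10·log₁₀(2.381e+09) = 93.8 dB.

93.8 dB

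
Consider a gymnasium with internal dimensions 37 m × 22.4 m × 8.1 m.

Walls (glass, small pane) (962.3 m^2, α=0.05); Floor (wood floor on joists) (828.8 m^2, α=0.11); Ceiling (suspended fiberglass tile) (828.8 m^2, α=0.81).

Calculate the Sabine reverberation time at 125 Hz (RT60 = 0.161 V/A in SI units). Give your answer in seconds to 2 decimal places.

A = Σ Sᵢαᵢ = 962.3*0.05 + 828.8*0.11 + 828.8*0.81 = 810.611 sabins.
Room volume: 6713.28 m³.
Sabine: RT60 = 0.161 × 6713.28 / 810.611 = 1.33 s.

1.33 s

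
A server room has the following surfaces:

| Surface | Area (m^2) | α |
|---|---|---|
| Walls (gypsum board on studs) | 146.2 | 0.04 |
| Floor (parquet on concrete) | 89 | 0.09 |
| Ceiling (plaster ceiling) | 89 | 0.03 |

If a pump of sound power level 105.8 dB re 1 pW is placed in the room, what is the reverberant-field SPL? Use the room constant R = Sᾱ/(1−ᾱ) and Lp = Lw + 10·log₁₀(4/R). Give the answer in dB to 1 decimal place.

99.4 dB

Σ(Sᵢαᵢ) = 146.2·0.04 + 89·0.09 + 89·0.03 = 16.528; total area S = 324.2 m^2.
ᾱ = 16.528/324.2 = 0.0510; R = Sᾱ/(1−ᾱ) = 16.528/(1−0.0510) = 17.416 m^2.
Lp = 105.8 + 10·log₁₀(4/17.416) = 105.8 + (-6.39) = 99.4 dB.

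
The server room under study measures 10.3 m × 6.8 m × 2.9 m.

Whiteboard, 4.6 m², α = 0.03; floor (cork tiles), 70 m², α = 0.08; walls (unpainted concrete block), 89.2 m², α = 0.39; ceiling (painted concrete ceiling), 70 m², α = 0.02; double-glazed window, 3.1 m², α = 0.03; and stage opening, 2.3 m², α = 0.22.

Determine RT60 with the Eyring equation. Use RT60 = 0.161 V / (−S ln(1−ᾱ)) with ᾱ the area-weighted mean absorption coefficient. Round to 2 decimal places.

S = Σ Sᵢ = 239.2 m².
Absorption A = 4.6·0.03 + 70·0.08 + 89.2·0.39 + 70·0.02 + 3.1·0.03 + 2.3·0.22 = 42.525 sabins.
ᾱ = 42.525 / 239.2 = 0.1778.
−S·ln(1−ᾱ) = −239.2 × ln(1 − 0.1778) = 46.829.
V = 10.3 × 6.8 × 2.9 = 203.116 m³.
T = 0.161·V/[−S·ln(1−ᾱ)] = 0.161·203.116/46.829 = 0.70 s.

0.70 s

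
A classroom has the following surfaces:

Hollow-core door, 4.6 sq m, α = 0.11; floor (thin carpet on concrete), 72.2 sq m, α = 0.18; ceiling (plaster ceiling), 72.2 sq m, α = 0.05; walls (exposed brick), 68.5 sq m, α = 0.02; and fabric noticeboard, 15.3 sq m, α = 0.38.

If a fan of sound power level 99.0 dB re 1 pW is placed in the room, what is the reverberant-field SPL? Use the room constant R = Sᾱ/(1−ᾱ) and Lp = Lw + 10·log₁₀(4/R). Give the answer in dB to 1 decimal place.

Σ(Sᵢαᵢ) = 4.6×0.11 + 72.2×0.18 + 72.2×0.05 + 68.5×0.02 + 15.3×0.38 = 24.296; total area S = 232.8 sq m.
ᾱ = 24.296/232.8 = 0.1044; R = Sᾱ/(1−ᾱ) = 24.296/(1−0.1044) = 27.128 sq m.
Lp = 99.0 + 10·log₁₀(4/27.128) = 99.0 + (-8.31) = 90.7 dB.

90.7 dB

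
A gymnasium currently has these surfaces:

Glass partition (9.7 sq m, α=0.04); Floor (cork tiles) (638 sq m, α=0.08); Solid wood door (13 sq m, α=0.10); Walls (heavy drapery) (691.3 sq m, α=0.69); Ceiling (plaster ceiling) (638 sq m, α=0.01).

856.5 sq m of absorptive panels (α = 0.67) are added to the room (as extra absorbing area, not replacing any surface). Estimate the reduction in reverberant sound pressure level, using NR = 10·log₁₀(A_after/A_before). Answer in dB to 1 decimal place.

Total absorption A_before = 9.7·0.04 + 638·0.08 + 13·0.10 + 691.3·0.69 + 638·0.01
  = 0.388 + 51.040 + 1.300 + 476.997 + 6.380 = 536.105 sq m sabins.
Treatment contributes 856.5·0.67 = 573.855 sabins.
A_after = 536.105 + 573.855 = 1109.960 sabins.
Reduction = 10 log₁₀(A_after/A_before) = 10 log₁₀(2.0704) = 3.2 dB.

3.2 dB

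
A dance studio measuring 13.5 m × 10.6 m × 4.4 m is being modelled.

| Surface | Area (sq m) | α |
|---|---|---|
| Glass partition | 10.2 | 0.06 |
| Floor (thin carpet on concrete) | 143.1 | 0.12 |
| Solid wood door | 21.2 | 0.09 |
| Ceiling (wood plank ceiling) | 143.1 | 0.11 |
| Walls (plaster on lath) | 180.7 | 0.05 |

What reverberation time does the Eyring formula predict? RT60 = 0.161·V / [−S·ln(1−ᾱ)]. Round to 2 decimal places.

Total surface area S = 10.2 + 143.1 + 21.2 + 143.1 + 180.7 = 498.3 sq m.
Absorption A = 10.2·0.06 + 143.1·0.12 + 21.2·0.09 + 143.1·0.11 + 180.7·0.05 = 44.468 sabins.
Mean coefficient ᾱ = A/S = 0.0892.
Eyring denominator: −S ln(1−ᾱ) = 46.557.
V = 13.5 × 10.6 × 4.4 = 629.64 m³.
T = 0.161·V/[−S·ln(1−ᾱ)] = 0.161·629.64/46.557 = 2.18 s.

2.18 s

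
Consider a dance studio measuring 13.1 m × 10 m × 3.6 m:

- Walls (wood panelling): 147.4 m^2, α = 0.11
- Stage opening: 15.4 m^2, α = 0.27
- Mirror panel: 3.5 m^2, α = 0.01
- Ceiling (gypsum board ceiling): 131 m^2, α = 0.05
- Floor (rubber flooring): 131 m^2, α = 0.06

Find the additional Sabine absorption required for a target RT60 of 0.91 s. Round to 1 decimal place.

48.6 sabins

A₁ = Σ Sᵢαᵢ = 147.4*0.11 + 15.4*0.27 + 3.5*0.01 + 131*0.05 + 131*0.06 = 34.817 sabins.
For T = 0.91 s, need A₂ = 0.161·V/T = 0.161·471.6/0.91 = 83.437 sabins.
ΔA = A₂ − A₁ = 83.437 − 34.817 = 48.6 sabins.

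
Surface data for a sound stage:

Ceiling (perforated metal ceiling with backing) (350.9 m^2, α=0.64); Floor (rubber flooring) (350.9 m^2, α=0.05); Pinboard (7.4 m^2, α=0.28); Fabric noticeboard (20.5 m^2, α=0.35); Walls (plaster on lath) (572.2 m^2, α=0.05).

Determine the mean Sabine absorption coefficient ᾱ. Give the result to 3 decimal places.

0.215

Total surface area S = 1301.9 m^2.
Weighted sum Σ Sα = 279.978.
ᾱ = 279.978 / 1301.9 = 0.215.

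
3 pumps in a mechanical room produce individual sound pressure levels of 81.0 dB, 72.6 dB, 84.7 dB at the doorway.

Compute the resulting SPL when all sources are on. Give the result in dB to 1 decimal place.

86.4 dB

Sum in the linear (power) domain: Σ 10^(Lᵢ/10) = 10^(81.0/10) + 10^(72.6/10) + 10^(84.7/10) = 4.392e+08.
L_total = 10·log₁₀(4.392e+08) = 86.4 dB.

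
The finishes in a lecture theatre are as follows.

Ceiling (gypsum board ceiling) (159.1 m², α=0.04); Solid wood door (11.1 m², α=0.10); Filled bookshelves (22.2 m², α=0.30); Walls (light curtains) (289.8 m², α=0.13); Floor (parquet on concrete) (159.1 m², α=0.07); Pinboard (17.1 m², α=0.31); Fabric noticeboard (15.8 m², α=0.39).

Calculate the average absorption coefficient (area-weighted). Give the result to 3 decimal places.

Total surface area S = 674.2 m².
Weighted sum Σ Sα = 74.408.
ᾱ = 74.408 / 674.2 = 0.110.

0.110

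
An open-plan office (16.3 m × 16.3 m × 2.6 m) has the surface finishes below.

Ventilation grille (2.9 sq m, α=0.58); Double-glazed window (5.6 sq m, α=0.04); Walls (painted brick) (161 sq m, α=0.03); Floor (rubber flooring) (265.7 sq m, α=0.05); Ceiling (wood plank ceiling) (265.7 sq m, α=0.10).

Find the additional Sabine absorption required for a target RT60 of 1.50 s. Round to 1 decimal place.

A₁ = Σ Sᵢαᵢ = 2.9·0.58 + 5.6·0.04 + 161·0.03 + 265.7·0.05 + 265.7·0.10 = 46.591 sabins.
For T = 1.50 s, need A₂ = 0.161·V/T = 0.161·690.794/1.50 = 74.145 sabins.
ΔA = A₂ − A₁ = 74.145 − 46.591 = 27.6 sabins.

27.6 sabins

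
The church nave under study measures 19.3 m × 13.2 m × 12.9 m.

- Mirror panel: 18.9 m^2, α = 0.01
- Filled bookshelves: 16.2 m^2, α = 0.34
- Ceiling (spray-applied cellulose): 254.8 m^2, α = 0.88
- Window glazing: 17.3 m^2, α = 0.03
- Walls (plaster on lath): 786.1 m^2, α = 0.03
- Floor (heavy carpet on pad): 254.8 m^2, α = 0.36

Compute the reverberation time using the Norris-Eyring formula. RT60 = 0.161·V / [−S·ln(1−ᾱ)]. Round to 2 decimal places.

1.32 seconds

Total surface area S = 18.9 + 16.2 + 254.8 + 17.3 + 786.1 + 254.8 = 1348.1 m^2.
Absorption A = 18.9×0.01 + 16.2×0.34 + 254.8×0.88 + 17.3×0.03 + 786.1×0.03 + 254.8×0.36 = 345.751 sabins.
ᾱ = 345.751 / 1348.1 = 0.2565.
Eyring denominator: −S ln(1−ᾱ) = 399.559.
V = 19.3 × 13.2 × 12.9 = 3286.404 m³.
T = 0.161·V/[−S·ln(1−ᾱ)] = 0.161·3286.404/399.559 = 1.32 s.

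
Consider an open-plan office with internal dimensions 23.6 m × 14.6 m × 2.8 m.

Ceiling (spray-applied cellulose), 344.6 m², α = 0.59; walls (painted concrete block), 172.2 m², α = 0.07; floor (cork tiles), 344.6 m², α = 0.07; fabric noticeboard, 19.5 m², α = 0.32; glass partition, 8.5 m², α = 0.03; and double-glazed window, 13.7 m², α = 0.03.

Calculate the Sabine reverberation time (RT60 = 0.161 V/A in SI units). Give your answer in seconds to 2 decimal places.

Equivalent absorption area: A = 344.6*0.59 + 172.2*0.07 + 344.6*0.07 + 19.5*0.32 + 8.5*0.03 + 13.7*0.03 = 246.396 m².
Room volume: 964.768 m³.
Sabine: RT60 = 0.161 × 964.768 / 246.396 = 0.63 s.

0.63 s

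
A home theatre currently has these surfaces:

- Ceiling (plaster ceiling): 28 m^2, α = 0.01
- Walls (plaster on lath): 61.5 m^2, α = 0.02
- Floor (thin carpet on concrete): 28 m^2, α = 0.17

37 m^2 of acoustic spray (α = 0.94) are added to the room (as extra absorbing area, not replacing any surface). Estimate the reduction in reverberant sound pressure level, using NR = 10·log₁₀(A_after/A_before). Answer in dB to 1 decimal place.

8.2 dB

Summing Sᵢαᵢ: 0.280 + 1.230 + 4.760 → A_before = 6.270 sabins.
Treatment contributes 37·0.94 = 34.780 sabins.
New total A_after = 41.050 sabins.
NR = 10·log₁₀(41.050/6.270) = 8.2 dB.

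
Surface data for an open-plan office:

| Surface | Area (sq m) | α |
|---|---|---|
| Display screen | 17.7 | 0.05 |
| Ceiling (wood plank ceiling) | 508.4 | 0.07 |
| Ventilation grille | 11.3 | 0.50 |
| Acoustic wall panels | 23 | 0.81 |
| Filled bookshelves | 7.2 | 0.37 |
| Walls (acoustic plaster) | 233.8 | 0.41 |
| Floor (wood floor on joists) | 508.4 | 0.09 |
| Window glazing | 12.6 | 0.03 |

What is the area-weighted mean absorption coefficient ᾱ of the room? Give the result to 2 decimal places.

0.16

Total surface area S = 1322.4 sq m.
A = 17.7×0.05 + 508.4×0.07 + 11.3×0.50 + 23×0.81 + 7.2×0.37 + 233.8×0.41 + 508.4×0.09 + 12.6×0.03 = 205.409 sabins.
ᾱ = A/S = 0.16.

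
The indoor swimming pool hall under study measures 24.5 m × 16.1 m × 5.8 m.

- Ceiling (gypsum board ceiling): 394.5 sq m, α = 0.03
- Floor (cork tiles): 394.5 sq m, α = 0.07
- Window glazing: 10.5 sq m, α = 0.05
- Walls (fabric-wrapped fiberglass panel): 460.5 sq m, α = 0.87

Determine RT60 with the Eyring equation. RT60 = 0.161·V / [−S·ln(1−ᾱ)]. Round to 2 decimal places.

0.68 s

S = Σ Sᵢ = 1260.0 sq m.
Σ(Sᵢαᵢ) = 394.5·0.03 + 394.5·0.07 + 10.5·0.05 + 460.5·0.87 = 440.610.
Mean coefficient ᾱ = A/S = 0.3497.
−S·ln(1−ᾱ) = −1260.0 × ln(1 − 0.3497) = 542.205.
V = 24.5 × 16.1 × 5.8 = 2287.81 m³.
T = 0.161·V/[−S·ln(1−ᾱ)] = 0.161·2287.81/542.205 = 0.68 s.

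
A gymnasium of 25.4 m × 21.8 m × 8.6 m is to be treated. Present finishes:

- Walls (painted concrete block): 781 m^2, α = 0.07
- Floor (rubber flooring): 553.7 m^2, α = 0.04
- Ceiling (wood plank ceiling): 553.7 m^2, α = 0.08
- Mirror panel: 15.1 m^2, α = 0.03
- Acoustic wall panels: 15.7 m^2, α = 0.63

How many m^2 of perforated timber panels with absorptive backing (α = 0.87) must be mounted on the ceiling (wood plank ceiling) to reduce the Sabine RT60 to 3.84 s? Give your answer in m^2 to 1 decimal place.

Total absorption A₁ = 781*0.07 + 553.7*0.04 + 553.7*0.08 + 15.1*0.03 + 15.7*0.63
  = 54.670 + 22.148 + 44.296 + 0.453 + 9.891 = 131.458 m^2 sabins.
Required A₂ = 0.161·4761.992/3.84 = 199.656 sabins.
ΔA needed = 199.656 − 131.458 = 68.198 sabins.
Net gain per m^2: Δα = 0.87 − 0.08 = 0.79.
Area = ΔA/Δα = 68.198/0.79 = 86.3 m^2.

86.3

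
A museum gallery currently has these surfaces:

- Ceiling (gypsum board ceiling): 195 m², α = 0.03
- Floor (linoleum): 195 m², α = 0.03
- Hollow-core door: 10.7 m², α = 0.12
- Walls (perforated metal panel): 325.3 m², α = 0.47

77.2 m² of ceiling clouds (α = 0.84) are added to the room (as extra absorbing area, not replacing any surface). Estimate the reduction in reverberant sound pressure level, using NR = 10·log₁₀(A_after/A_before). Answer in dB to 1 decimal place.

1.4 dB

Total absorption A_before = 195*0.03 + 195*0.03 + 10.7*0.12 + 325.3*0.47
  = 5.850 + 5.850 + 1.284 + 152.891 = 165.875 m² sabins.
Added absorption = 77.2 × 0.84 = 64.848 sabins.
New total A_after = 230.723 sabins.
Reduction = 10 log₁₀(A_after/A_before) = 10 log₁₀(1.3909) = 1.4 dB.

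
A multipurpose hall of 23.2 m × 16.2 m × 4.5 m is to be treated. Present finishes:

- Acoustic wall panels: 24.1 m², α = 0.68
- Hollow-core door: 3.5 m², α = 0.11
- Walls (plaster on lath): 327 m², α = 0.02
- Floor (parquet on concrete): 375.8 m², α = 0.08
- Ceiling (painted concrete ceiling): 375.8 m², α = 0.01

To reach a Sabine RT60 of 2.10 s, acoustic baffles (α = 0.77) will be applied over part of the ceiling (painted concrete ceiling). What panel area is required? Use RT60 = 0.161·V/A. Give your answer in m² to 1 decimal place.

95.4

A₁ = Σ Sᵢαᵢ = 24.1·0.68 + 3.5·0.11 + 327·0.02 + 375.8·0.08 + 375.8·0.01 = 57.135 sabins.
Required A₂ = 0.161·1691.28/2.10 = 129.665 sabins.
Absorption to add: 129.665 − 57.135 = 72.530 sabins.
Net gain per m²: Δα = 0.77 − 0.01 = 0.76.
Area = ΔA/Δα = 72.530/0.76 = 95.4 m².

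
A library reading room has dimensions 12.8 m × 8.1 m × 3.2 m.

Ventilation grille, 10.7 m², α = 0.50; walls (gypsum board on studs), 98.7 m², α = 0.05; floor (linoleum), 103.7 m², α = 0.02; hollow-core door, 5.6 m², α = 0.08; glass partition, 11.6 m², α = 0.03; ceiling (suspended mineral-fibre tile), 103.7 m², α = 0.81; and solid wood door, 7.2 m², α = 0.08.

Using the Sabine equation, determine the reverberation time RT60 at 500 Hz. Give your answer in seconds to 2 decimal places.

0.55 seconds

A = Σ Sᵢαᵢ = 10.7*0.50 + 98.7*0.05 + 103.7*0.02 + 5.6*0.08 + 11.6*0.03 + 103.7*0.81 + 7.2*0.08 = 97.728 sabins.
V = 12.8·8.1·3.2 = 331.776 m³.
T = 0.161 V/A = 0.161·331.776/97.728 = 0.55 s.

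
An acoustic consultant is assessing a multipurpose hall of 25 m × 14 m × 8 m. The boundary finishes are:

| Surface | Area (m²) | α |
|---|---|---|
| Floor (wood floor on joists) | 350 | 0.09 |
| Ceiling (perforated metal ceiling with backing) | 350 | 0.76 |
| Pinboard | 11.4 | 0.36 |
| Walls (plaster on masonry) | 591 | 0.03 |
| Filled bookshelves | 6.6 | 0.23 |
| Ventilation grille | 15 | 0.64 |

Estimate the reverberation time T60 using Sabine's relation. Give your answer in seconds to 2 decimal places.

1.36 s

Summing Sᵢαᵢ: 31.500 + 266.000 + 4.104 + 17.730 + 1.518 + 9.600 → A = 330.452 sabins.
Room volume: 2800 m³.
RT60 = 0.161 · V / A = 0.161 × 2800 / 330.452 = 1.36 s.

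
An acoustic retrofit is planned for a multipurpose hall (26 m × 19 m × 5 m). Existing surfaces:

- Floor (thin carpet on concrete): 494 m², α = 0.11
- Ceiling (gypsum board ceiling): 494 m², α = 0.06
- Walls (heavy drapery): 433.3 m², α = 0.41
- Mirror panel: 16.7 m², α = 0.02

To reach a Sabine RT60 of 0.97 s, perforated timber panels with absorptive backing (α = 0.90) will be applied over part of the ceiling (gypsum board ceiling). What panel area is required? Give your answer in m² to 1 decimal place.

176.2

A₁ = Σ Sᵢαᵢ = 494×0.11 + 494×0.06 + 433.3×0.41 + 16.7×0.02 = 261.967 sabins.
Required A₂ = 0.161·2470/0.97 = 409.969 sabins.
Absorption to add: 409.969 − 261.967 = 148.002 sabins.
Each m² of panel replacing the ceiling (gypsum board ceiling) adds (0.90 − 0.06) = 0.84 sabins.
Panel area = 148.002 / 0.84 = 176.2 m².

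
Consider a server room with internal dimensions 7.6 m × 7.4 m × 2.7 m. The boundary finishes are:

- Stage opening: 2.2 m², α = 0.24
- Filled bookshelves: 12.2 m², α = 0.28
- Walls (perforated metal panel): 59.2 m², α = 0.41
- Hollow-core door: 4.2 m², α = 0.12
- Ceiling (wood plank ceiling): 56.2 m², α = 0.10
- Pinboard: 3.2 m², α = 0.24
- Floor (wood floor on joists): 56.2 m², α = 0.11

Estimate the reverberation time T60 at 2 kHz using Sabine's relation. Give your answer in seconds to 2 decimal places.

0.59 s

A = Σ Sᵢαᵢ = 2.2*0.24 + 12.2*0.28 + 59.2*0.41 + 4.2*0.12 + 56.2*0.10 + 3.2*0.24 + 56.2*0.11 = 41.290 sabins.
Volume V = 7.6 × 7.4 × 2.7 = 151.848 m³.
RT60 = 0.161 · V / A = 0.161 × 151.848 / 41.290 = 0.59 s.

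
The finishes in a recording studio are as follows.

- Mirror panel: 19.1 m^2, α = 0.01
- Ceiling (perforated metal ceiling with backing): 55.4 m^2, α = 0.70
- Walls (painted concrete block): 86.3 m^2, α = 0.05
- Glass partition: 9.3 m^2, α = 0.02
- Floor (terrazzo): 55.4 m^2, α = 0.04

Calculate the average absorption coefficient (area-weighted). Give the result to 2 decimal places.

S = Σ Sᵢ = 19.1 + 55.4 + 86.3 + 9.3 + 55.4 = 225.5 m^2.
A = 19.1·0.01 + 55.4·0.70 + 86.3·0.05 + 9.3·0.02 + 55.4·0.04 = 45.688 sabins.
ᾱ = A/S = 0.20.

0.20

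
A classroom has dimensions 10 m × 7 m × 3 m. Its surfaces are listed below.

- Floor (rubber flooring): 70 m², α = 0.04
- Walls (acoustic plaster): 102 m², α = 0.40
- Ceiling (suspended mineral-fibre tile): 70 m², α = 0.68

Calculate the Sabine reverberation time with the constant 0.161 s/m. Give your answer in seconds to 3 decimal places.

A = Σ Sᵢαᵢ = 70×0.04 + 102×0.40 + 70×0.68 = 91.200 sabins.
V = 10·7·3 = 210 m³.
Sabine: RT60 = 0.161 × 210 / 91.200 = 0.371 s.

0.371 s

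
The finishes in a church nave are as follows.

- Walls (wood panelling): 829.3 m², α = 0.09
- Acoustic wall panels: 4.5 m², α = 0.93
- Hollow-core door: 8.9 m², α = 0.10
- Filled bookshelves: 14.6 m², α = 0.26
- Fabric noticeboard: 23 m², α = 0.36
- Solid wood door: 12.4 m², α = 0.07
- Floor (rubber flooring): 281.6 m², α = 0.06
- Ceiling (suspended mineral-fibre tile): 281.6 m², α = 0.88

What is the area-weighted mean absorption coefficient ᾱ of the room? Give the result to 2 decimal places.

S = Σ Sᵢ = 829.3 + 4.5 + 8.9 + 14.6 + 23 + 12.4 + 281.6 + 281.6 = 1455.9 m².
Weighted sum Σ Sα = 357.360.
ᾱ = 357.360 / 1455.9 = 0.25.

0.25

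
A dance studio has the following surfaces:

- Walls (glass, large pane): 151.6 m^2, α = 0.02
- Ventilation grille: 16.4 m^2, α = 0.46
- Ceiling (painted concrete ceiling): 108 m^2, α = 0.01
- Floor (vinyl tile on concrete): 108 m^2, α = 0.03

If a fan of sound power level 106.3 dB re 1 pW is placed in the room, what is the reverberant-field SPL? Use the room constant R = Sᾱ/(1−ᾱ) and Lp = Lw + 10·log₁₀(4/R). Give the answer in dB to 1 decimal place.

100.4 dB

A = 14.896 sabins; S = 384.0 m^2.
ᾱ = 0.0388, so room constant R = A/(1−ᾱ) = 15.497 m^2.
Lp = 106.3 + 10·log₁₀(4/15.497) = 106.3 + (-5.88) = 100.4 dB.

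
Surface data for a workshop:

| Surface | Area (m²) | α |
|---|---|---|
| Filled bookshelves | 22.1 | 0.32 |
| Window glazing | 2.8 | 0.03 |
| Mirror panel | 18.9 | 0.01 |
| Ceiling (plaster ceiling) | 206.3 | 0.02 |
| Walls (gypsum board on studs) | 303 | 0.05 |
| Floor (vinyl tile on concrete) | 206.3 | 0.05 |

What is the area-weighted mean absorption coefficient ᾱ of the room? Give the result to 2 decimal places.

0.05

S = Σ Sᵢ = 22.1 + 2.8 + 18.9 + 206.3 + 303 + 206.3 = 759.4 m².
Weighted sum Σ Sα = 36.936.
ᾱ = A/S = 0.05.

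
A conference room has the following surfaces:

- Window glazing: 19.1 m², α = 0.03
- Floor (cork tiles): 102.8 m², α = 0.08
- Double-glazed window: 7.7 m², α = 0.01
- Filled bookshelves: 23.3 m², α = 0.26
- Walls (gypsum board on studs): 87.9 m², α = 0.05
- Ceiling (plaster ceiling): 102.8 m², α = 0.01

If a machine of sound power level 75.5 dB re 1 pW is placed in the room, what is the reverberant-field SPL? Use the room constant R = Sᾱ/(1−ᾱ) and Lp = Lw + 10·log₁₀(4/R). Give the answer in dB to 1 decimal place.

A = 20.355 sabins; S = 343.6 m².
ᾱ = 20.355/343.6 = 0.0592; R = Sᾱ/(1−ᾱ) = 20.355/(1−0.0592) = 21.636 m².
Lp = Lw + 10 log₁₀(4/R) = 75.5 -7.33 = 68.2 dB.

68.2 dB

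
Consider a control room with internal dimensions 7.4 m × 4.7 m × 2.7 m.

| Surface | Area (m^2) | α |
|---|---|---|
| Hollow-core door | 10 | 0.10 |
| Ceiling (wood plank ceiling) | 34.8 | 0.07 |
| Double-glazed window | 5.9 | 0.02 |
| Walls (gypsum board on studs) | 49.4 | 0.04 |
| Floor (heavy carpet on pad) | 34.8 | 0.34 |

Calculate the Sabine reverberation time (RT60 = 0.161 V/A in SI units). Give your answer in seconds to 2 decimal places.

0.87 s

Total absorption A = 10*0.10 + 34.8*0.07 + 5.9*0.02 + 49.4*0.04 + 34.8*0.34
  = 1.000 + 2.436 + 0.118 + 1.976 + 11.832 = 17.362 m^2 sabins.
V = 7.4·4.7·2.7 = 93.906 m³.
T = 0.161 V/A = 0.161·93.906/17.362 = 0.87 s.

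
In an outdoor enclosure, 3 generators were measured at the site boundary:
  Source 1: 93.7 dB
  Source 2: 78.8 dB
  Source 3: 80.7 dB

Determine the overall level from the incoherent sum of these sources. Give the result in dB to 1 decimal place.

Σ 10^(Lᵢ/10) = 2.538e+09.
Back to dB: 10·log₁₀ Σ = 94.0 dB.

94.0 dB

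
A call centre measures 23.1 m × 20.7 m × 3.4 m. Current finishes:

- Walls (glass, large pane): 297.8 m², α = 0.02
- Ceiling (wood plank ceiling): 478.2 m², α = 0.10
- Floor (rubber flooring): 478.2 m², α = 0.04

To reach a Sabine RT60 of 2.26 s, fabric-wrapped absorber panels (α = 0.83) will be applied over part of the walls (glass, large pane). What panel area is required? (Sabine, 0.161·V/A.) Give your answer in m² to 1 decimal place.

53.0

Summing Sᵢαᵢ: 5.956 + 47.820 + 19.128 → A₁ = 72.904 sabins.
V = 1625.778 m³. Target absorption A₂ = 0.161 × 1625.778 / 2.26 = 115.819 sabins.
Absorption to add: 115.819 − 72.904 = 42.915 sabins.
Net gain per m²: Δα = 0.83 − 0.02 = 0.81.
Area = ΔA/Δα = 42.915/0.81 = 53.0 m².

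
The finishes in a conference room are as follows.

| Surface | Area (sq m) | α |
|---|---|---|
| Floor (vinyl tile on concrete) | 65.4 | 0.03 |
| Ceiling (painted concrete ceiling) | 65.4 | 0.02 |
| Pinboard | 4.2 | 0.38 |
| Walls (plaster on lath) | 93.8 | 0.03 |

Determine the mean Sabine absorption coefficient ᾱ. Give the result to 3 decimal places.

0.034

Total surface area S = 228.8 sq m.
Σ(Sᵢαᵢ) = 65.4*0.03 + 65.4*0.02 + 4.2*0.38 + 93.8*0.03 = 7.680.
ᾱ = 7.680 / 228.8 = 0.034.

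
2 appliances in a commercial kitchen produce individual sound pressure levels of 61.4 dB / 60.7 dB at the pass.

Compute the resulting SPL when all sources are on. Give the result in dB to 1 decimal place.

Σ 10^(Lᵢ/10) = 2.555e+06.
Combined level = 10 log₁₀(2.555e+06) = 64.1 dB.

64.1 dB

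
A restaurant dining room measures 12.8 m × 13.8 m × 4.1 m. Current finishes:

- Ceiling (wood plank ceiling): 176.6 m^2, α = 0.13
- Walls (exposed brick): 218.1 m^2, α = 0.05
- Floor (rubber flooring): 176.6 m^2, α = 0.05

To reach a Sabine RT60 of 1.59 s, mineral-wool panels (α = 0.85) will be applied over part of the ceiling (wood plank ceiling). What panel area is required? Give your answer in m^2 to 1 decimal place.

Summing Sᵢαᵢ: 22.958 + 10.905 + 8.830 → A₁ = 42.693 sabins.
Required A₂ = 0.161·724.224/1.59 = 73.333 sabins.
ΔA needed = 73.333 − 42.693 = 30.640 sabins.
Each m^2 of panel replacing the ceiling (wood plank ceiling) adds (0.85 − 0.13) = 0.72 sabins.
Panel area = 30.640 / 0.72 = 42.6 m^2.

42.6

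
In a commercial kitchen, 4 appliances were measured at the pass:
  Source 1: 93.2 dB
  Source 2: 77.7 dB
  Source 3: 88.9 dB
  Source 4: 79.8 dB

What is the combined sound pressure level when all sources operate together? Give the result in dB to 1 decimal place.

Sum in the linear (power) domain: Σ 10^(Lᵢ/10) = 10^(93.2/10) + 10^(77.7/10) + 10^(88.9/10) + 10^(79.8/10) = 3.02e+09.
L_total = 10·log₁₀(3.02e+09) = 94.8 dB.

94.8 dB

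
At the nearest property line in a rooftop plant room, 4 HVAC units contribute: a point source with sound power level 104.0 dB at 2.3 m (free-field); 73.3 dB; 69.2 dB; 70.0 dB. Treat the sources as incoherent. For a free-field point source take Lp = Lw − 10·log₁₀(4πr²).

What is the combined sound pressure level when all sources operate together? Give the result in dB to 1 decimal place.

86.2 dB

Source at 2.3 m: Lp = 104.0 − 10·log₁₀(4π·2.3²) = 104.0 − 10·log₁₀(66.476) = 85.8 dB.
Sum in the linear (power) domain: Σ 10^(Lᵢ/10) = 10^(85.8/10) + 10^(73.3/10) + 10^(69.2/10) + 10^(70.0/10) = 4.199e+08.
Back to dB: 10·log₁₀ Σ = 86.2 dB.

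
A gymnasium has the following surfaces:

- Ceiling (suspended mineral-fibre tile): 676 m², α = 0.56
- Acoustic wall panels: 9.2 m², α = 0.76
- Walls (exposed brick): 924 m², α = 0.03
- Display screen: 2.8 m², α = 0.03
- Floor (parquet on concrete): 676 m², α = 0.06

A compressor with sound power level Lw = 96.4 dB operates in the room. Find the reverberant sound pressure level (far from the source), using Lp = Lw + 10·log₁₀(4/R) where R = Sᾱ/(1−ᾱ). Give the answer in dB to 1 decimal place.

A = 453.916 sabins; S = 2288.0 m².
ᾱ = 453.916/2288.0 = 0.1984; R = Sᾱ/(1−ᾱ) = 453.916/(1−0.1984) = 566.262 m².
Lp = Lw + 10 log₁₀(4/R) = 96.4 -21.51 = 74.9 dB.

74.9 dB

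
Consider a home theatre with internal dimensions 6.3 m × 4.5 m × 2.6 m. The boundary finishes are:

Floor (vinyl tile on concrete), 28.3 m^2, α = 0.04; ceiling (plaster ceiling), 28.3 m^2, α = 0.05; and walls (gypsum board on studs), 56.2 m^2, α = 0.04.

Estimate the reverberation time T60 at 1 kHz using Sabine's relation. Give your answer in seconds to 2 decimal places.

2.47 s

Equivalent absorption area: A = 28.3×0.04 + 28.3×0.05 + 56.2×0.04 = 4.795 m^2.
V = 6.3·4.5·2.6 = 73.71 m³.
RT60 = 0.161 · V / A = 0.161 × 73.71 / 4.795 = 2.47 s.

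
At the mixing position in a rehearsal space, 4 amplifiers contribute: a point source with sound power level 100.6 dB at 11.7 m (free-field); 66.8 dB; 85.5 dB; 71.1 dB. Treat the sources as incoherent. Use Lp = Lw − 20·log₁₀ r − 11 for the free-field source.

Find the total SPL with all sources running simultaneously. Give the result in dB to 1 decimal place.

85.8 dB

Source at 11.7 m: Lp = 100.6 − 20·log₁₀(11.7) − 11 = 68.2 dB.
Sum in the linear (power) domain: Σ 10^(Lᵢ/10) = 10^(68.2/10) + 10^(66.8/10) + 10^(85.5/10) + 10^(71.1/10) = 3.791e+08.
L_total = 10·log₁₀(3.791e+08) = 85.8 dB.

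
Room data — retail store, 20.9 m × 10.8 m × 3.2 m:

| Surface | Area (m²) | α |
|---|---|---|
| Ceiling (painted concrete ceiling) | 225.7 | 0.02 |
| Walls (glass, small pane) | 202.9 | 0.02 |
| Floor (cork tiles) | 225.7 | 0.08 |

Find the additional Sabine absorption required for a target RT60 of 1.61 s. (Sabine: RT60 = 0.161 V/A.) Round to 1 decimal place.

45.6 sabins

Equivalent absorption area: A₁ = 225.7*0.02 + 202.9*0.02 + 225.7*0.08 = 26.628 m².
For T = 1.61 s, need A₂ = 0.161·V/T = 0.161·722.304/1.61 = 72.230 sabins.
Additional absorption ΔA = 72.230 − 26.628 = 45.6 sabins.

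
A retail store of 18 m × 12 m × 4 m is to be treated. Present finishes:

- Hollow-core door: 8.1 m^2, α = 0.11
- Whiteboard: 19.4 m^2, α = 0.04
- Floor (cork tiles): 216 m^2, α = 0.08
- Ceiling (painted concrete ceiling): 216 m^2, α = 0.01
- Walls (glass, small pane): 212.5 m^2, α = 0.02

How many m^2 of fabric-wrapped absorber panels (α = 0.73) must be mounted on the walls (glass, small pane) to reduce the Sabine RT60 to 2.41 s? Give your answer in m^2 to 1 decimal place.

45.6

Equivalent absorption area: A₁ = 8.1·0.11 + 19.4·0.04 + 216·0.08 + 216·0.01 + 212.5·0.02 = 25.357 m^2.
Required A₂ = 0.161·864/2.41 = 57.720 sabins.
ΔA needed = 57.720 − 25.357 = 32.363 sabins.
Each m^2 of panel replacing the walls (glass, small pane) adds (0.73 − 0.02) = 0.71 sabins.
Area = ΔA/Δα = 32.363/0.71 = 45.6 m^2.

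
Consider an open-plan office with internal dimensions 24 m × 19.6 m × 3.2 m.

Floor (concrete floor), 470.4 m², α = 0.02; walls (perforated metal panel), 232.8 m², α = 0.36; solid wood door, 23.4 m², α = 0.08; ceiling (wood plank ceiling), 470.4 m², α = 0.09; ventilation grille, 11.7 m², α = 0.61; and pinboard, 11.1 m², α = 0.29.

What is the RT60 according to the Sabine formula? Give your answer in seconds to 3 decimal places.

1.640 s

Total absorption A = 470.4*0.02 + 232.8*0.36 + 23.4*0.08 + 470.4*0.09 + 11.7*0.61 + 11.1*0.29
  = 9.408 + 83.808 + 1.872 + 42.336 + 7.137 + 3.219 = 147.780 m² sabins.
Volume V = 24 × 19.6 × 3.2 = 1505.28 m³.
Sabine: RT60 = 0.161 × 1505.28 / 147.780 = 1.640 s.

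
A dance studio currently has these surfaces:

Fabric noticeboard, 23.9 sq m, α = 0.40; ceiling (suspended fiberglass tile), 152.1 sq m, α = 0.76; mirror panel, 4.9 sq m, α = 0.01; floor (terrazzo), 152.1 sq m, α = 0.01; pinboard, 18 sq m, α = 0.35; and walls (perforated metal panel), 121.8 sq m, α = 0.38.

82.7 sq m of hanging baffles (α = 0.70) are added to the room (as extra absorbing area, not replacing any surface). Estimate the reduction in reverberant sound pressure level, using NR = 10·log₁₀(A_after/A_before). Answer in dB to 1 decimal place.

1.2 dB

Summing Sᵢαᵢ: 9.560 + 115.596 + 0.049 + 1.521 + 6.300 + 46.284 → A_before = 179.310 sabins.
Added absorption = 82.7 × 0.70 = 57.890 sabins.
New total A_after = 237.200 sabins.
Reduction = 10 log₁₀(A_after/A_before) = 10 log₁₀(1.3228) = 1.2 dB.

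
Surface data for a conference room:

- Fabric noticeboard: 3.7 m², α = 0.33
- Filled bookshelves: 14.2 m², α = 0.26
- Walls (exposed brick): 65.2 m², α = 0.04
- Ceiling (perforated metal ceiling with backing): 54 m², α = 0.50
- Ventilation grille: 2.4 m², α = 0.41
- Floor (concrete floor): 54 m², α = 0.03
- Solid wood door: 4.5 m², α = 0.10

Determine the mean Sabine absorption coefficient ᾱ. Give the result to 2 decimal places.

0.19

Total surface area S = 198.0 m².
Weighted sum Σ Sα = 37.575.
ᾱ = A/S = 0.19.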